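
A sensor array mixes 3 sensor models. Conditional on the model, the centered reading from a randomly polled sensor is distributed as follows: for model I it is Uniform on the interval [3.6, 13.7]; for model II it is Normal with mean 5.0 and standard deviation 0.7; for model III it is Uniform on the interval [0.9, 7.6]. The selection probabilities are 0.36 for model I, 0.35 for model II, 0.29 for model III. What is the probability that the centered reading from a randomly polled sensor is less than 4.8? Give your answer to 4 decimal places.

Conditional on each model, P(X < 4.8): I: 0.118812; II: 0.387548; III: 0.58209.
By total probability, P(X < 4.8) = 0.36·0.118812 + 0.35·0.387548 + 0.29·0.58209 = 0.34722.

0.3472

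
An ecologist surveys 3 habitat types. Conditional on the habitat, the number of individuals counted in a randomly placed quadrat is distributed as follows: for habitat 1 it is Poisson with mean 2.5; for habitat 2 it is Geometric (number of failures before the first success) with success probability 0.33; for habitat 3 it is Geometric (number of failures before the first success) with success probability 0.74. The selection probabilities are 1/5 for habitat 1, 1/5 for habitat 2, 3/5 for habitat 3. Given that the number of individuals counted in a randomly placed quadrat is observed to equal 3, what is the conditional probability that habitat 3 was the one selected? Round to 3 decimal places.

Likelihoods P(X=3 | ·): 1: 0.213763; 2: 0.0992518; 3: 0.0130062.
Posterior ∝ prior × likelihood. Numerator for 3: 0.6·0.0130062 = 0.00780374.
Normalizing constant: 0.2·0.213763 + 0.2·0.0992518 + 0.6·0.0130062 = 0.0704067.
P(3 | observation) = 0.00780374 / 0.0704067 = 0.110838.

0.111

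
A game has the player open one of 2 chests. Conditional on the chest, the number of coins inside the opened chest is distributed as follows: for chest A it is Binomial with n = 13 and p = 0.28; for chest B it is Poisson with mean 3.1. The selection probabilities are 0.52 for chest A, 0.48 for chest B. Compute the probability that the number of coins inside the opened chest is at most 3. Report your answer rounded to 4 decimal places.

Conditional on each chest, P(X ≤ 3): A: 0.484515; B: 0.62484.
By total probability, P(X ≤ 3) = 0.52·0.484515 + 0.48·0.62484 = 0.551871.

0.5519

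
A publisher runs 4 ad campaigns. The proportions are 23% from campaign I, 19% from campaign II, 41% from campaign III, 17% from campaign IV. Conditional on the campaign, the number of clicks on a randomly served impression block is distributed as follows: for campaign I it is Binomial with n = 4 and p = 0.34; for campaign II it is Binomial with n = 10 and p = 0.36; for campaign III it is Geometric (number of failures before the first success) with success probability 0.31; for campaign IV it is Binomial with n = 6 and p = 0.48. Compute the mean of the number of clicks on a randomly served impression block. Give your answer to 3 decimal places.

2.399

Component means — I: 1.36; II: 3.6; III: 2.22581; IV: 2.88.
E[X] = 0.23·1.36 + 0.19·3.6 + 0.41·2.22581 + 0.17·2.88 = 2.39898.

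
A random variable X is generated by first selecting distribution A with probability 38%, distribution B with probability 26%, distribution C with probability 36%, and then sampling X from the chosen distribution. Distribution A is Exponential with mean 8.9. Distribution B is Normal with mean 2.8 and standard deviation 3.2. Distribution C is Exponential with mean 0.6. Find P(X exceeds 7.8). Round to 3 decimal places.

0.174

Conditional on each component, P(X > 7.8): A: 0.416277; B: 0.0590851; C: 2.26033e-06.
By total probability, P(X > 7.8) = 0.38·0.416277 + 0.26·0.0590851 + 0.36·2.26033e-06 = 0.173548.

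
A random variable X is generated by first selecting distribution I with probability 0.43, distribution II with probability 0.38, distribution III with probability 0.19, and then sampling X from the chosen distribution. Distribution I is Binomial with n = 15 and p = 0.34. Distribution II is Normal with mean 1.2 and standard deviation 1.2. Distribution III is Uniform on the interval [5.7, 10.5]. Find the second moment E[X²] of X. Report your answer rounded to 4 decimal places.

26.5568

For each component E[X²] = Var + (mean)², giving I: 29.376; II: 2.88; III: 67.53.
Overall E[X²] = 0.43·29.376 + 0.38·2.88 + 0.19·67.53 = 26.5568.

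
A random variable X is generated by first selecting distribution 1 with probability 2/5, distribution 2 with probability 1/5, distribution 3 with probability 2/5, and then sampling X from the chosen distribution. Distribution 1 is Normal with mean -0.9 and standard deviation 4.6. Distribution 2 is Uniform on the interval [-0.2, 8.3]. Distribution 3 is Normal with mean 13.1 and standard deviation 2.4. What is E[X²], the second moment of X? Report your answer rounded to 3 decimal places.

For each component E[X²] = Var + (mean)², giving 1: 21.97; 2: 22.4233; 3: 177.37.
Overall E[X²] = 0.4·21.97 + 0.2·22.4233 + 0.4·177.37 = 84.2207.

84.221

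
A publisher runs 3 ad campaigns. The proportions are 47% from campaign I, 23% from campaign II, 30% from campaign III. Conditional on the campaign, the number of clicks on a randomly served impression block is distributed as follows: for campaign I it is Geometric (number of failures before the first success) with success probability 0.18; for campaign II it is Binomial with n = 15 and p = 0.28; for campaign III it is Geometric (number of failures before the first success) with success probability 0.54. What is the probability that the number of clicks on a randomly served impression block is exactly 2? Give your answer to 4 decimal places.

0.1176

Conditional on each campaign, P(X = 2): I: 0.121032; II: 0.115034; III: 0.114264.
By total probability, P(X = 2) = 0.47·0.121032 + 0.23·0.115034 + 0.3·0.114264 = 0.117622.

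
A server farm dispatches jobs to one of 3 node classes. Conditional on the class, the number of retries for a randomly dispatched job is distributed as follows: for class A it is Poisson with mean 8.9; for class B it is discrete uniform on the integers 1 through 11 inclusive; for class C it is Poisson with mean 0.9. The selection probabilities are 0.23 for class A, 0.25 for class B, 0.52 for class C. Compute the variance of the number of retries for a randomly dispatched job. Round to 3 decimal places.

Per component, A: μ=8.9, E[X²]=88.11; B: μ=6, E[X²]=46; C: μ=0.9, E[X²]=1.71.
E[X] = 0.23·8.9 + 0.25·6 + 0.52·0.9 = 4.015.
E[X²] = 0.23·88.11 + 0.25·46 + 0.52·1.71 = 32.6545.
Var(X) = E[X²] − (E[X])² = 32.6545 − 16.1202 = 16.5343.

16.534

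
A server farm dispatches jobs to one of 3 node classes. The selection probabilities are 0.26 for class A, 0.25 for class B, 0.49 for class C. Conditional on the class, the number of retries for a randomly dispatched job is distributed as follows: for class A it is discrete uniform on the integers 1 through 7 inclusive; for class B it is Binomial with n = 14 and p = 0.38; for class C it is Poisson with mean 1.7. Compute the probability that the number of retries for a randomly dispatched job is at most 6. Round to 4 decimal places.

0.8983

Conditional on each class, P(X ≤ 6): A: 0.857143; B: 0.745548; C: 0.998125.
By total probability, P(X ≤ 6) = 0.26·0.857143 + 0.25·0.745548 + 0.49·0.998125 = 0.898325.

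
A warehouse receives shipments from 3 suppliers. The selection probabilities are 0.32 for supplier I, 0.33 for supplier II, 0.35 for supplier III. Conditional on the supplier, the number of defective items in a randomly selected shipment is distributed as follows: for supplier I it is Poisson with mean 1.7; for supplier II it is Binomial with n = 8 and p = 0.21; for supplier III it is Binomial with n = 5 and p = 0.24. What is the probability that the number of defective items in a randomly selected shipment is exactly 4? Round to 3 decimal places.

0.042

Conditional on each supplier, P(X = 4): I: 0.0635746; II: 0.0530254; III: 0.0126075.
By total probability, P(X = 4) = 0.32·0.0635746 + 0.33·0.0530254 + 0.35·0.0126075 = 0.0422549.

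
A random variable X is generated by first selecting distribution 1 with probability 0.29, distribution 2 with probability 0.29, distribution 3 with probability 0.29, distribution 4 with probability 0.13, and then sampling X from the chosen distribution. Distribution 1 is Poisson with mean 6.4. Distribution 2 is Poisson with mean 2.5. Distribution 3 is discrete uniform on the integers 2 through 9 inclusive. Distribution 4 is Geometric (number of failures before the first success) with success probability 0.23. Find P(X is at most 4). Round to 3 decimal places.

0.530

Conditional on each component, P(X ≤ 4): 1: 0.23507; 2: 0.891178; 3: 0.375; 4: 0.729322.
By total probability, P(X ≤ 4) = 0.29·0.23507 + 0.29·0.891178 + 0.29·0.375 + 0.13·0.729322 = 0.530174.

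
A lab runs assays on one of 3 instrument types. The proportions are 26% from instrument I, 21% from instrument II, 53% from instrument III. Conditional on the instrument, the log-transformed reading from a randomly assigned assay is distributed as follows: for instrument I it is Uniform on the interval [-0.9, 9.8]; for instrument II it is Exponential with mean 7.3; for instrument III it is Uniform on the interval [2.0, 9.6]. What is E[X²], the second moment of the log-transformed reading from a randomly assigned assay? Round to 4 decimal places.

For each component E[X²] = Var + (mean)², giving I: 29.3433; II: 106.58; III: 38.4533.
Overall E[X²] = 0.26·29.3433 + 0.21·106.58 + 0.53·38.4533 = 50.3913.

50.3913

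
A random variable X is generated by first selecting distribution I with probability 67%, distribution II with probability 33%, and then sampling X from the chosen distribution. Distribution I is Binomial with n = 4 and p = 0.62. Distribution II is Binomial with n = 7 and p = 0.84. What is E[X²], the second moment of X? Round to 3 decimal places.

For each component E[X²] = Var + (mean)², giving I: 7.0928; II: 35.5152.
Overall E[X²] = 0.67·7.0928 + 0.33·35.5152 = 16.4722.

16.472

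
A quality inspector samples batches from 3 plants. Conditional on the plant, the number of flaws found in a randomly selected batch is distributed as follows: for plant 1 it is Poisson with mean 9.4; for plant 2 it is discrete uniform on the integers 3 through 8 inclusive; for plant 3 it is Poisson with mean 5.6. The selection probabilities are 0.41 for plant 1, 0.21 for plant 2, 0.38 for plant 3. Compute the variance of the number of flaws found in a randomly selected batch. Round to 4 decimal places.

10.1546

Per component, 1: μ=9.4, E[X²]=97.76; 2: μ=5.5, E[X²]=33.1667; 3: μ=5.6, E[X²]=36.96.
E[X] = 0.41·9.4 + 0.21·5.5 + 0.38·5.6 = 7.137.
E[X²] = 0.41·97.76 + 0.21·33.1667 + 0.38·36.96 = 61.0914.
Var(X) = E[X²] − (E[X])² = 61.0914 − 50.9368 = 10.1546.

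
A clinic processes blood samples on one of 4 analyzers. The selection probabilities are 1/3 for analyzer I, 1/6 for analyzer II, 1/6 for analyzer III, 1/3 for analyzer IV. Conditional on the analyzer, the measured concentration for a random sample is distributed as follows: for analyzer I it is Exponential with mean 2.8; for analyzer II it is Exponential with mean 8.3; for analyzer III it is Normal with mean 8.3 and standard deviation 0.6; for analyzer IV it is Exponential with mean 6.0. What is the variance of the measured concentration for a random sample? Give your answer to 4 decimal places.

Per component, I: μ=2.8, E[X²]=15.68; II: μ=8.3, E[X²]=137.78; III: μ=8.3, E[X²]=69.25; IV: μ=6, E[X²]=72.
E[X] = 0.333333·2.8 + 0.166667·8.3 + 0.166667·8.3 + 0.333333·6 = 5.7.
E[X²] = 0.333333·15.68 + 0.166667·137.78 + 0.166667·69.25 + 0.333333·72 = 63.7317.
Var(X) = E[X²] − (E[X])² = 63.7317 − 32.49 = 31.2417.

31.2417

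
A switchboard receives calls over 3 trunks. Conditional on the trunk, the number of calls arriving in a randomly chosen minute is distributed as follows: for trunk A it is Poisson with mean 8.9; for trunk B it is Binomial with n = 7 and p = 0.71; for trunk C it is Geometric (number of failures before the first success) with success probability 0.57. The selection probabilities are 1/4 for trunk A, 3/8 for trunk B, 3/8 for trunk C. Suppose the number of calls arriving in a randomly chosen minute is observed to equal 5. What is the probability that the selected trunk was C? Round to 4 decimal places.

Likelihoods P(X=5 | ·): A: 0.063467; B: 0.318645; C: 0.00837948.
Posterior ∝ prior × likelihood. Numerator for C: 0.375·0.00837948 = 0.00314231.
Normalizing constant: 0.25·0.063467 + 0.375·0.318645 + 0.375·0.00837948 = 0.138501.
P(C | observation) = 0.00314231 / 0.138501 = 0.022688.

0.0227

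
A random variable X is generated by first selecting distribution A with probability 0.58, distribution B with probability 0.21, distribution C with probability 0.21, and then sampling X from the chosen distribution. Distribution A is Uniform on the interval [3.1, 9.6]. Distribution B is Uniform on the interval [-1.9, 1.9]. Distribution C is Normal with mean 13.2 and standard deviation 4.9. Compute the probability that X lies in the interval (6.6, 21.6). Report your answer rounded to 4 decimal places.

0.4499

Conditional on each component, P(6.6 < X < 21.6): A: 0.461538; B: 0; C: 0.867762.
By total probability, P(6.6 < X < 21.6) = 0.58·0.461538 + 0.21·0 + 0.21·0.867762 = 0.449922.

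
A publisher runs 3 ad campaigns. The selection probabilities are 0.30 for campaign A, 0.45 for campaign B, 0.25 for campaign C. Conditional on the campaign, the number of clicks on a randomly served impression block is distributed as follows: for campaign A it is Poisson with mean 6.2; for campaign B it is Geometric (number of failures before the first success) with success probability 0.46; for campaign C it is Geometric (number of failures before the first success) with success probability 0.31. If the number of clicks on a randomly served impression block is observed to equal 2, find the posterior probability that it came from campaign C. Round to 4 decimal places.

0.3386

Likelihoods P(X=2 | ·): A: 0.0390057; B: 0.134136; C: 0.147591.
Posterior ∝ prior × likelihood. Numerator for C: 0.25·0.147591 = 0.0368977.
Normalizing constant: 0.3·0.0390057 + 0.45·0.134136 + 0.25·0.147591 = 0.108961.
P(C | observation) = 0.0368977 / 0.108961 = 0.338634.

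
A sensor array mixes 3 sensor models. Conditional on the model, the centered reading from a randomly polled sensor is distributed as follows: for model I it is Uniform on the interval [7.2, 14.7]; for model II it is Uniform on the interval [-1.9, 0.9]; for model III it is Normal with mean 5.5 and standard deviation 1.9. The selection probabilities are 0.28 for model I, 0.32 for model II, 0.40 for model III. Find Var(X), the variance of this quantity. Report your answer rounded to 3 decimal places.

22.647

Per component, I: μ=10.95, E[X²]=124.59; II: μ=-0.5, E[X²]=0.903333; III: μ=5.5, E[X²]=33.86.
E[X] = 0.28·10.95 + 0.32·-0.5 + 0.4·5.5 = 5.106.
E[X²] = 0.28·124.59 + 0.32·0.903333 + 0.4·33.86 = 48.7183.
Var(X) = E[X²] − (E[X])² = 48.7183 − 26.0712 = 22.647.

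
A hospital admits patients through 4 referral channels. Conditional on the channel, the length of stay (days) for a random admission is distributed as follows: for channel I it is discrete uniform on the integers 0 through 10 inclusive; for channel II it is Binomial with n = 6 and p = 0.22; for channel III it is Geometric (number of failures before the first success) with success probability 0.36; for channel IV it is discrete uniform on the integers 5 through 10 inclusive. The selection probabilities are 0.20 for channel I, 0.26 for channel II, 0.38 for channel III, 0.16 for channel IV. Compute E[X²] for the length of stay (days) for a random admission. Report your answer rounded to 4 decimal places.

For each component E[X²] = Var + (mean)², giving I: 35; II: 2.772; III: 8.09877; IV: 59.1667.
Overall E[X²] = 0.2·35 + 0.26·2.772 + 0.38·8.09877 + 0.16·59.1667 = 20.2649.

20.2649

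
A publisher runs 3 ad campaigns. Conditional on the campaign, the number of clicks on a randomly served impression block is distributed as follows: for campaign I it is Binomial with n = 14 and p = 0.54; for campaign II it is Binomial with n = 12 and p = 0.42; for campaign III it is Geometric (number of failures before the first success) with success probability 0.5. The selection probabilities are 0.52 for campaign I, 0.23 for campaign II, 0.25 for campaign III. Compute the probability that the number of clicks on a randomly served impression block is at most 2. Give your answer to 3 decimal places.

0.235

Conditional on each campaign, P(X ≤ 2): I: 0.00271305; II: 0.0641984; III: 0.875.
By total probability, P(X ≤ 2) = 0.52·0.00271305 + 0.23·0.0641984 + 0.25·0.875 = 0.234926.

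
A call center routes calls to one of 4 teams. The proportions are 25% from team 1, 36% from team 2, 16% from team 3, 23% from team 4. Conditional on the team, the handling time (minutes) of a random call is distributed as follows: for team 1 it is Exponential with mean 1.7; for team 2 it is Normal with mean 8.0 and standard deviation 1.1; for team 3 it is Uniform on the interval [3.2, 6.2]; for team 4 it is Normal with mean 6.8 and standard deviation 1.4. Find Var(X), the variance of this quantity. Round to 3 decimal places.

8.065

Per component, 1: μ=1.7, E[X²]=5.78; 2: μ=8, E[X²]=65.21; 3: μ=4.7, E[X²]=22.84; 4: μ=6.8, E[X²]=48.2.
E[X] = 0.25·1.7 + 0.36·8 + 0.16·4.7 + 0.23·6.8 = 5.621.
E[X²] = 0.25·5.78 + 0.36·65.21 + 0.16·22.84 + 0.23·48.2 = 39.661.
Var(X) = E[X²] − (E[X])² = 39.661 − 31.5956 = 8.06536.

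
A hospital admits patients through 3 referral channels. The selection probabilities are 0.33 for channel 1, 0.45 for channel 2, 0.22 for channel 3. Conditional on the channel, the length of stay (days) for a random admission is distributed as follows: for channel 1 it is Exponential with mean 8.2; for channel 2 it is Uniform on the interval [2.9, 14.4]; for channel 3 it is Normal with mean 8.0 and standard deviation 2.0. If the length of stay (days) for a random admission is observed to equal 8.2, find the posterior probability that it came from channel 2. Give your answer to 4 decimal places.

0.4009

Likelihoods f(8.2 | ·): 1: 0.0448633; 2: 0.0869565; 3: 0.198476.
Posterior ∝ prior × likelihood. Numerator for 2: 0.45·0.0869565 = 0.0391304.
Normalizing constant: 0.33·0.0448633 + 0.45·0.0869565 + 0.22·0.198476 = 0.0976001.
P(2 | observation) = 0.0391304 / 0.0976001 = 0.400926.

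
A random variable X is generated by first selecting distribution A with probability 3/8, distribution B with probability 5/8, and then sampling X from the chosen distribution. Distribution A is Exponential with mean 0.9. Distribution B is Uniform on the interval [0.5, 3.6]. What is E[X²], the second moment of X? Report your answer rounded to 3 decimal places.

For each component E[X²] = Var + (mean)², giving A: 1.62; B: 5.00333.
Overall E[X²] = 0.375·1.62 + 0.625·5.00333 = 3.73458.

3.735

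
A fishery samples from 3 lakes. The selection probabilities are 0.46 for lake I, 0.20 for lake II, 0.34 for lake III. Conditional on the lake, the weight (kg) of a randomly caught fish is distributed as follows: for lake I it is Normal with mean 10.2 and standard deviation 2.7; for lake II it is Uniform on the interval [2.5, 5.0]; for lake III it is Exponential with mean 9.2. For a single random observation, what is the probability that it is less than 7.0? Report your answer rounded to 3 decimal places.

0.435

Conditional on each lake, P(X < 7.0): I: 0.117972; II: 1; III: 0.53274.
By total probability, P(X < 7.0) = 0.46·0.117972 + 0.2·1 + 0.34·0.53274 = 0.435399.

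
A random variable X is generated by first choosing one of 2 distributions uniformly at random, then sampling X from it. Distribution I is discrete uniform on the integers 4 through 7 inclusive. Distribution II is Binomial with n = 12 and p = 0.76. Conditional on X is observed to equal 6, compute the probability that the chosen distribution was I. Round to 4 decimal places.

0.8802

Likelihoods P(X=6 | ·): I: 0.25; II: 0.0340268.
Posterior ∝ prior × likelihood. Numerator for I: 0.5·0.25 = 0.125.
Normalizing constant: 0.5·0.25 + 0.5·0.0340268 = 0.142013.
P(I | observation) = 0.125 / 0.142013 = 0.880199.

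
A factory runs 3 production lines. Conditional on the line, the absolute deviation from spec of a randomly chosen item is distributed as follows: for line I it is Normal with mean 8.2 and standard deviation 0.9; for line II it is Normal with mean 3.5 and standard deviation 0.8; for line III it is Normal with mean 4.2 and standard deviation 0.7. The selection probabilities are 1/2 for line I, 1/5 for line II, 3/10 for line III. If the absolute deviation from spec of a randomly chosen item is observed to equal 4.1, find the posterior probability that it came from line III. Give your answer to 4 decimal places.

Likelihoods f(4.1 | ·): I: 1.38099e-05; II: 0.376422; III: 0.564132.
Posterior ∝ prior × likelihood. Numerator for III: 0.3·0.564132 = 0.169239.
Normalizing constant: 0.5·1.38099e-05 + 0.2·0.376422 + 0.3·0.564132 = 0.244531.
P(III | observation) = 0.169239 / 0.244531 = 0.692099.

0.6921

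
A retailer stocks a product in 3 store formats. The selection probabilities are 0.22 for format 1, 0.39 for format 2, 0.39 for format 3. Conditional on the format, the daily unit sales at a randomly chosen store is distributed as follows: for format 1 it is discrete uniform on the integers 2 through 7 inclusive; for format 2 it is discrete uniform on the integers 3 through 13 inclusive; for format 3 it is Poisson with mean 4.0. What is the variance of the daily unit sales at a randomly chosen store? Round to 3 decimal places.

Per component, 1: μ=4.5, E[X²]=23.1667; 2: μ=8, E[X²]=74; 3: μ=4, E[X²]=20.
E[X] = 0.22·4.5 + 0.39·8 + 0.39·4 = 5.67.
E[X²] = 0.22·23.1667 + 0.39·74 + 0.39·20 = 41.7567.
Var(X) = E[X²] − (E[X])² = 41.7567 − 32.1489 = 9.60777.

9.608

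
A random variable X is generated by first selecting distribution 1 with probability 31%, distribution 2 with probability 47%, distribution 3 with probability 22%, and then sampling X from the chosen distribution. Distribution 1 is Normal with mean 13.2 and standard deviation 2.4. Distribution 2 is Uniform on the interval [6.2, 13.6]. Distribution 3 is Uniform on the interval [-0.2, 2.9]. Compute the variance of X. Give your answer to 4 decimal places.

22.8288

Per component, 1: μ=13.2, E[X²]=180; 2: μ=9.9, E[X²]=102.573; 3: μ=1.35, E[X²]=2.62333.
E[X] = 0.31·13.2 + 0.47·9.9 + 0.22·1.35 = 9.042.
E[X²] = 0.31·180 + 0.47·102.573 + 0.22·2.62333 = 104.587.
Var(X) = E[X²] − (E[X])² = 104.587 − 81.7578 = 22.8288.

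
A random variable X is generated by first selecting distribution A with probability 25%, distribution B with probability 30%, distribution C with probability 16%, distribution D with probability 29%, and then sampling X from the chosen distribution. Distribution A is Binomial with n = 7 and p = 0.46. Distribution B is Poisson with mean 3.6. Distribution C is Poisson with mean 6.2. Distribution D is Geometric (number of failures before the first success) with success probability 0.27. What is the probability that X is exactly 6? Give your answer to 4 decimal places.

Conditional on each component, P(X = 6): A: 0.0358128; B: 0.0826081; C: 0.1601; D: 0.0408602.
By total probability, P(X = 6) = 0.25·0.0358128 + 0.3·0.0826081 + 0.16·0.1601 + 0.29·0.0408602 = 0.0712011.

0.0712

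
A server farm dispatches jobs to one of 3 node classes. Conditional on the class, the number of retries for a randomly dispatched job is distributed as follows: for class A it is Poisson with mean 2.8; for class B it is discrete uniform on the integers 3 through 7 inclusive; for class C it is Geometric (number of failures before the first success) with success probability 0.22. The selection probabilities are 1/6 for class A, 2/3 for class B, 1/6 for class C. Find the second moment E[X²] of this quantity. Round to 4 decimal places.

For each component E[X²] = Var + (mean)², giving A: 10.64; B: 27; C: 28.686.
Overall E[X²] = 0.166667·10.64 + 0.666667·27 + 0.166667·28.686 = 24.5543.

24.5543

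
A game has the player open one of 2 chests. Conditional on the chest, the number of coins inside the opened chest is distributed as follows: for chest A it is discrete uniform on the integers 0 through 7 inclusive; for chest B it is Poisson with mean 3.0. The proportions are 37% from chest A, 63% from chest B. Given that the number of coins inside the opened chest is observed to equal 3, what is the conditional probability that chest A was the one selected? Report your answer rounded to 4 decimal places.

Likelihoods P(X=3 | ·): A: 0.125; B: 0.224042.
Posterior ∝ prior × likelihood. Numerator for A: 0.37·0.125 = 0.04625.
Normalizing constant: 0.37·0.125 + 0.63·0.224042 = 0.187396.
P(A | observation) = 0.04625 / 0.187396 = 0.246803.

0.2468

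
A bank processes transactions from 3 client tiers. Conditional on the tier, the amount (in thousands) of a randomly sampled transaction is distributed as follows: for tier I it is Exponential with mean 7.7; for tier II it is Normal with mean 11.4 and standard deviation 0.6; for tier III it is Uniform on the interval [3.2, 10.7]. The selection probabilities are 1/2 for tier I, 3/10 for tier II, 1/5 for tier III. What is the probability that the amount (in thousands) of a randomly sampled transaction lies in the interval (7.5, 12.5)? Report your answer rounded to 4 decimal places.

Conditional on each tier, P(7.5 < X < 12.5): I: 0.180328; II: 0.966623; III: 0.426667.
By total probability, P(7.5 < X < 12.5) = 0.5·0.180328 + 0.3·0.966623 + 0.2·0.426667 = 0.465485.

0.4655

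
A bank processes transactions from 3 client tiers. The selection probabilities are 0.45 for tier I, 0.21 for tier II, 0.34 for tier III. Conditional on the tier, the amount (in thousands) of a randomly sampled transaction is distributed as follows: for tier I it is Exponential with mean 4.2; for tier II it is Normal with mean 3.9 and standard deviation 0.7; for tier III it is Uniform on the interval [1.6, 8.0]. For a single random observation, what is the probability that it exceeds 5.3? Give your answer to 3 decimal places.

0.276

Conditional on each tier, P(X > 5.3): I: 0.283114; II: 0.0227501; III: 0.421875.
By total probability, P(X > 5.3) = 0.45·0.283114 + 0.21·0.0227501 + 0.34·0.421875 = 0.275616.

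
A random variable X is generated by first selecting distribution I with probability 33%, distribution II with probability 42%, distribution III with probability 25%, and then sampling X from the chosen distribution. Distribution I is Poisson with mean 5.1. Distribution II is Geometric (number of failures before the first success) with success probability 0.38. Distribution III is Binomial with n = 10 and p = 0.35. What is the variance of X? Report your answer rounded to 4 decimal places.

Per component, I: μ=5.1, E[X²]=31.11; II: μ=1.63158, E[X²]=6.95568; III: μ=3.5, E[X²]=14.525.
E[X] = 0.33·5.1 + 0.42·1.63158 + 0.25·3.5 = 3.24326.
E[X²] = 0.33·31.11 + 0.42·6.95568 + 0.25·14.525 = 16.8189.
Var(X) = E[X²] − (E[X])² = 16.8189 − 10.5188 = 6.30018.

6.3002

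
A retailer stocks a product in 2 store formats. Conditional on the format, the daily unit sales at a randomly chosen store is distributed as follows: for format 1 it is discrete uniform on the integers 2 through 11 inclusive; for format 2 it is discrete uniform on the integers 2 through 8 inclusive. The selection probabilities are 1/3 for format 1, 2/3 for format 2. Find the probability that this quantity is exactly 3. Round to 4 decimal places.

0.1286

Conditional on each format, P(X = 3): 1: 0.1; 2: 0.142857.
By total probability, P(X = 3) = 0.333333·0.1 + 0.666667·0.142857 = 0.128571.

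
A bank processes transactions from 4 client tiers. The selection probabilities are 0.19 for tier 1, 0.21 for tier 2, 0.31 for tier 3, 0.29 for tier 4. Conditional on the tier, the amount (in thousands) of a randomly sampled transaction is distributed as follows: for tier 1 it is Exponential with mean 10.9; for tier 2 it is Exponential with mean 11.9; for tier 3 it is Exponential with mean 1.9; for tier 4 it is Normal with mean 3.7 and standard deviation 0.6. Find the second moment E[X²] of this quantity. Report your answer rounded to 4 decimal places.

For each component E[X²] = Var + (mean)², giving 1: 237.62; 2: 283.22; 3: 7.22; 4: 14.05.
Overall E[X²] = 0.19·237.62 + 0.21·283.22 + 0.31·7.22 + 0.29·14.05 = 110.937.

110.9367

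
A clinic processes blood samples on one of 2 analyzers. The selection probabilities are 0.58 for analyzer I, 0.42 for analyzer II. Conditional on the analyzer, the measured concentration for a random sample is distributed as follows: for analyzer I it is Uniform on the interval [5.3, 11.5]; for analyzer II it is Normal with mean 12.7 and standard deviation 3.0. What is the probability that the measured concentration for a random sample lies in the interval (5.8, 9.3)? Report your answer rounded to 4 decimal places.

Conditional on each analyzer, P(5.8 < X < 9.3): I: 0.564516; II: 0.117813.
By total probability, P(5.8 < X < 9.3) = 0.58·0.564516 + 0.42·0.117813 = 0.376901.

0.3769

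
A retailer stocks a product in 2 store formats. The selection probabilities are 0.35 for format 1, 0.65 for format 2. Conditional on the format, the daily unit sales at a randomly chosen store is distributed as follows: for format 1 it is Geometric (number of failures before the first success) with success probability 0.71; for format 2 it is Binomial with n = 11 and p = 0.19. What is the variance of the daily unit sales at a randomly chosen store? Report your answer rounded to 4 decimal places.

1.9450

Per component, 1: μ=0.408451, E[X²]=0.742115; 2: μ=2.09, E[X²]=6.061.
E[X] = 0.35·0.408451 + 0.65·2.09 = 1.50146.
E[X²] = 0.35·0.742115 + 0.65·6.061 = 4.19939.
Var(X) = E[X²] − (E[X])² = 4.19939 − 2.25438 = 1.94501.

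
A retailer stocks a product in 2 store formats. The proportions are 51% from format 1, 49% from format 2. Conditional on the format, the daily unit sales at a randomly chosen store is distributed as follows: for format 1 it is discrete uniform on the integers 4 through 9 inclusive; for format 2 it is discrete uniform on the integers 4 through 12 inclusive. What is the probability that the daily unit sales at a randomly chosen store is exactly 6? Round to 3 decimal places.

0.139

Conditional on each format, P(X = 6): 1: 0.166667; 2: 0.111111.
By total probability, P(X = 6) = 0.51·0.166667 + 0.49·0.111111 = 0.139444.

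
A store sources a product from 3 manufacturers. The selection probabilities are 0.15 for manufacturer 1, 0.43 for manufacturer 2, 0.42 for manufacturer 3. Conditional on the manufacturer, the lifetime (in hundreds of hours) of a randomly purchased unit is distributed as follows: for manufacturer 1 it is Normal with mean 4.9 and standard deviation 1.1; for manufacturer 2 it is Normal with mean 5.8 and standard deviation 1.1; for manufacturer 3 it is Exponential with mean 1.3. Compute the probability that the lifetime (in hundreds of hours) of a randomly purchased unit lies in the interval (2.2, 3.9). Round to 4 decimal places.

Conditional on each manufacturer, P(2.2 < X < 3.9): 1: 0.174598; 2: 0.0415268; 3: 0.134307.
By total probability, P(2.2 < X < 3.9) = 0.15·0.174598 + 0.43·0.0415268 + 0.42·0.134307 = 0.100455.

0.1005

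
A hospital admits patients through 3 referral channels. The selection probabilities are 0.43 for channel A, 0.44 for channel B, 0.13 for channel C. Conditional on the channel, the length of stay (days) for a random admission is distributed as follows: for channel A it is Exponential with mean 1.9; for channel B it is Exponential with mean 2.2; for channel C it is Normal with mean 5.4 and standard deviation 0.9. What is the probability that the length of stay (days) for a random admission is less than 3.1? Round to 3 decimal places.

Conditional on each channel, P(X < 3.1): A: 0.80438; B: 0.755635; C: 0.00530092.
By total probability, P(X < 3.1) = 0.43·0.80438 + 0.44·0.755635 + 0.13·0.00530092 = 0.679052.

0.679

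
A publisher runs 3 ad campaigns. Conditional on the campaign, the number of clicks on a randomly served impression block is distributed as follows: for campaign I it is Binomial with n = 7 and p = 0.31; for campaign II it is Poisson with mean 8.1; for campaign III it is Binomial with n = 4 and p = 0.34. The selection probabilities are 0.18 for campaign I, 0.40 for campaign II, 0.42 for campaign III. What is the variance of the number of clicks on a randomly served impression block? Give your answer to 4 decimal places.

14.0998

Per component, I: μ=2.17, E[X²]=6.2062; II: μ=8.1, E[X²]=73.71; III: μ=1.36, E[X²]=2.7472.
E[X] = 0.18·2.17 + 0.4·8.1 + 0.42·1.36 = 4.2018.
E[X²] = 0.18·6.2062 + 0.4·73.71 + 0.42·2.7472 = 31.7549.
Var(X) = E[X²] − (E[X])² = 31.7549 − 17.6551 = 14.0998.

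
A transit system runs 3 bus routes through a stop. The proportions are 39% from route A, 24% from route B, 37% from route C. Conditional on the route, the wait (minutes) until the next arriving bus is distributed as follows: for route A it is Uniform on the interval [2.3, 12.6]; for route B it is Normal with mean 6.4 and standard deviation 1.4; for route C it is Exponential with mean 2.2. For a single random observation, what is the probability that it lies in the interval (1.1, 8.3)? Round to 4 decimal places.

0.6621

Conditional on each route, P(1.1 < X < 8.3): A: 0.582524; B: 0.912555; C: 0.583541.
By total probability, P(1.1 < X < 8.3) = 0.39·0.582524 + 0.24·0.912555 + 0.37·0.583541 = 0.662108.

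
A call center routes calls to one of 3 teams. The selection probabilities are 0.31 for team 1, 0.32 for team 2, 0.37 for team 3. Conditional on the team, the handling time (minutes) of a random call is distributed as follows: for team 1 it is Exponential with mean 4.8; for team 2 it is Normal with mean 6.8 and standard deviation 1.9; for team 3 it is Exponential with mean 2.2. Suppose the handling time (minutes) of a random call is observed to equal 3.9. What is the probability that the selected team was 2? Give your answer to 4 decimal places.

Likelihoods f(3.9 | ·): 1: 0.0924474; 2: 0.0655061; 3: 0.0772132.
Posterior ∝ prior × likelihood. Numerator for 2: 0.32·0.0655061 = 0.0209619.
Normalizing constant: 0.31·0.0924474 + 0.32·0.0655061 + 0.37·0.0772132 = 0.0781895.
P(2 | observation) = 0.0209619 / 0.0781895 = 0.268092.

0.2681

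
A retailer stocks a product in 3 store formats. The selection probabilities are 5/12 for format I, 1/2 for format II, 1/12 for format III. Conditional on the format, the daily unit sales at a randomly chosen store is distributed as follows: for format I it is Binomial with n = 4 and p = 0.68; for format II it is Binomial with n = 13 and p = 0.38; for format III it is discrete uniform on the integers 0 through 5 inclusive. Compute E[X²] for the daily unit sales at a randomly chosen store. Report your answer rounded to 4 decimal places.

17.9424

For each component E[X²] = Var + (mean)², giving I: 8.2688; II: 27.4664; III: 9.16667.
Overall E[X²] = 0.416667·8.2688 + 0.5·27.4664 + 0.0833333·9.16667 = 17.9424.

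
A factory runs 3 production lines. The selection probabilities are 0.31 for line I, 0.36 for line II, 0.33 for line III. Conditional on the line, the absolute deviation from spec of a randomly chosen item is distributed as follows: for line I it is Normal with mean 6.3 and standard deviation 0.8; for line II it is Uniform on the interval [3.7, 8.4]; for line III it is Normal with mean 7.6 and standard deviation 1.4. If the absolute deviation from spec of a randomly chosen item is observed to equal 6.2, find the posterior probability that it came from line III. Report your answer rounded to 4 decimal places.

Likelihoods f(6.2 | ·): I: 0.494797; II: 0.212766; III: 0.172836.
Posterior ∝ prior × likelihood. Numerator for III: 0.33·0.172836 = 0.057036.
Normalizing constant: 0.31·0.494797 + 0.36·0.212766 + 0.33·0.172836 = 0.287019.
P(III | observation) = 0.057036 / 0.287019 = 0.198719.

0.1987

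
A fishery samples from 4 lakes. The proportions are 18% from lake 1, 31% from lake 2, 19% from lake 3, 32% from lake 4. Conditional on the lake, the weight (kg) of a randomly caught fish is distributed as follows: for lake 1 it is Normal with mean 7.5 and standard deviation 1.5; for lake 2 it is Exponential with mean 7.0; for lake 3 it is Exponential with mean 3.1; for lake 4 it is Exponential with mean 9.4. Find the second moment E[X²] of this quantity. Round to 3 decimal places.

For each component E[X²] = Var + (mean)², giving 1: 58.5; 2: 98; 3: 19.22; 4: 176.72.
Overall E[X²] = 0.18·58.5 + 0.31·98 + 0.19·19.22 + 0.32·176.72 = 101.112.

101.112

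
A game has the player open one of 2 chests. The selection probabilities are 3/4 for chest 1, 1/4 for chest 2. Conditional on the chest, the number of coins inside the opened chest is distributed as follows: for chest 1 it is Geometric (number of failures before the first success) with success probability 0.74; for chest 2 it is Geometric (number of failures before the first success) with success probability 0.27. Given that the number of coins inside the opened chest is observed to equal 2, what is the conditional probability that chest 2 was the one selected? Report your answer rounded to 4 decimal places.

Likelihoods P(X=2 | ·): 1: 0.050024; 2: 0.143883.
Posterior ∝ prior × likelihood. Numerator for 2: 0.25·0.143883 = 0.0359707.
Normalizing constant: 0.75·0.050024 + 0.25·0.143883 = 0.0734887.
P(2 | observation) = 0.0359707 / 0.0734887 = 0.489473.

0.4895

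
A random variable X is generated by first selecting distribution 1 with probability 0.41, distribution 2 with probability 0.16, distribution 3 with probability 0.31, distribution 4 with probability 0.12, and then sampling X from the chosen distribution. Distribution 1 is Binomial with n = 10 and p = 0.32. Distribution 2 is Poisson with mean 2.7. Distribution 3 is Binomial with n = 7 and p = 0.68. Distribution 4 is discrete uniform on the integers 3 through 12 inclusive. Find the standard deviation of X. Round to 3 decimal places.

Per component, 1: μ=3.2, E[X²]=12.416; 2: μ=2.7, E[X²]=9.99; 3: μ=4.76, E[X²]=24.1808; 4: μ=7.5, E[X²]=64.5.
E[X] = 0.41·3.2 + 0.16·2.7 + 0.31·4.76 + 0.12·7.5 = 4.1196.
E[X²] = 0.41·12.416 + 0.16·9.99 + 0.31·24.1808 + 0.12·64.5 = 21.925.
Var(X) = E[X²] − (E[X])² = 21.925 − 16.9711 = 4.9539.
SD(X) = √4.9539 = 2.22574.

2.226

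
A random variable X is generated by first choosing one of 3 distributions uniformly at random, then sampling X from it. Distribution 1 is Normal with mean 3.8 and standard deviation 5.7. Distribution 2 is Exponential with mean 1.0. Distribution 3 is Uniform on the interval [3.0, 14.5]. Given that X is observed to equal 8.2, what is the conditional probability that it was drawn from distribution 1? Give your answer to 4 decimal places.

Likelihoods f(8.2 | ·): 1: 0.0519568; 2: 0.000274654; 3: 0.0869565.
Posterior ∝ prior × likelihood. Numerator for 1: 0.333333·0.0519568 = 0.0173189.
Normalizing constant: 0.333333·0.0519568 + 0.333333·0.000274654 + 0.333333·0.0869565 = 0.046396.
P(1 | observation) = 0.0173189 / 0.046396 = 0.373285.

0.3733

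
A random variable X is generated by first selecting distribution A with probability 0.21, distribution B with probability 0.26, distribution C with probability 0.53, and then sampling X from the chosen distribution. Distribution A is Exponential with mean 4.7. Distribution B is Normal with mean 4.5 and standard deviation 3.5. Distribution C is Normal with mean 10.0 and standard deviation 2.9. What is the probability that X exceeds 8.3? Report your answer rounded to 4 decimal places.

Conditional on each component, P(X > 8.3): A: 0.171023; B: 0.138803; C: 0.721132.
By total probability, P(X > 8.3) = 0.21·0.171023 + 0.26·0.138803 + 0.53·0.721132 = 0.454203.

0.4542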